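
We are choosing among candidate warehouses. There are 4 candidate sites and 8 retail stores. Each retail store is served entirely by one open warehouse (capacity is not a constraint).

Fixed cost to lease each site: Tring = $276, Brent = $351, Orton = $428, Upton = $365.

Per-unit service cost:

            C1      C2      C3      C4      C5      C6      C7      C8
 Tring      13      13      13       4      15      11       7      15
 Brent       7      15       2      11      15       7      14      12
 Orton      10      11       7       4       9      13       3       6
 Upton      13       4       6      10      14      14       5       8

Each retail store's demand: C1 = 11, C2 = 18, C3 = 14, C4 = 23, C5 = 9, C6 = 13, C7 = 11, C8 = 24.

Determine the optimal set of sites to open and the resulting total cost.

Open Orton only; minimum total cost 1353.

For any fixed open set, each retail store goes to its cheapest open site; total = fixed + service.
{Orton}: C1→Orton 10·11=110, C2→Orton 11·18=198, C3→Orton 7·14=98, C4→Orton 4·23=92, C5→Orton 9·9=81, C6→Orton 13·13=169, C7→Orton 3·11=33, C8→Orton 6·24=144. Service 925; fixed 428; total 1353.
{Upton}: service 1084 + fixed 365 = 1449
{Brent, Orton}: C1→Brent 7·11=77, C2→Orton 11·18=198, C3→Brent 2·14=28, C4→Orton 4·23=92, C5→Orton 9·9=81, C6→Brent 7·13=91, C7→Orton 3·11=33, C8→Orton 6·24=144. Service 744; fixed 779; total 1523.
{Tring, Brent, Orton, Upton}: C1→Brent 7·11=77, C2→Upton 4·18=72, C3→Brent 2·14=28, C4→Tring 4·23=92, C5→Orton 9·9=81, C6→Brent 7·13=91, C7→Orton 3·11=33, C8→Orton 6·24=144. Service 618; fixed 1420; total 2038.
No other subset beats 1353.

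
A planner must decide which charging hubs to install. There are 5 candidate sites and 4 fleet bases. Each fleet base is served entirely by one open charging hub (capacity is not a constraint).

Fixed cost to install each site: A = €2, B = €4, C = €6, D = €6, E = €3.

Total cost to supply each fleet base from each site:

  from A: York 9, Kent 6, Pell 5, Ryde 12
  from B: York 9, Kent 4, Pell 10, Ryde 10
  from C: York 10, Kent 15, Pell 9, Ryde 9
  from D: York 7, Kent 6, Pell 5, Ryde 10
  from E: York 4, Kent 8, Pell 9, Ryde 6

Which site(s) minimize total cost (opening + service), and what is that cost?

For any fixed open set, each fleet base goes to its cheapest open site; total = fixed + service.
{A, E}: York→E 4, Kent→A 6, Pell→A 5, Ryde→E 6. Service 21; fixed 5; total 26.
{A, B, E}: service 19 + fixed 9 = 28
{B, E}: York→E 4, Kent→B 4, Pell→E 9, Ryde→E 6. Service 23; fixed 7; total 30.
{A, B, C, D, E}: service 19 + fixed 21 = 40
No other subset beats 26.

Open A and E; minimum total cost 26.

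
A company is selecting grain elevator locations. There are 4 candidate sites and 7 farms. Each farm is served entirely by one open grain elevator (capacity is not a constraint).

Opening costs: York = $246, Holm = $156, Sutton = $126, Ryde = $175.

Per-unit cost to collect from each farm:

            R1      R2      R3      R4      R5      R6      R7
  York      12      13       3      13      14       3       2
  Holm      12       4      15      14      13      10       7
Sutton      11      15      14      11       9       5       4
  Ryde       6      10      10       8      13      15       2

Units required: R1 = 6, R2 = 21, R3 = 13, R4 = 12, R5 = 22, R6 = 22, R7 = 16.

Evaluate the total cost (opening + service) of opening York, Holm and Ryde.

Total cost: 1216

Each farm is assigned to its cheapest site among the open ones.
{York, Holm, Ryde}: R1→Ryde 6·6=36, R2→Holm 4·21=84, R3→York 3·13=39, R4→Ryde 8·12=96, R5→Holm 13·22=286, R6→York 3·22=66, R7→York 2·16=32. Service 639; fixed 577; total 1216.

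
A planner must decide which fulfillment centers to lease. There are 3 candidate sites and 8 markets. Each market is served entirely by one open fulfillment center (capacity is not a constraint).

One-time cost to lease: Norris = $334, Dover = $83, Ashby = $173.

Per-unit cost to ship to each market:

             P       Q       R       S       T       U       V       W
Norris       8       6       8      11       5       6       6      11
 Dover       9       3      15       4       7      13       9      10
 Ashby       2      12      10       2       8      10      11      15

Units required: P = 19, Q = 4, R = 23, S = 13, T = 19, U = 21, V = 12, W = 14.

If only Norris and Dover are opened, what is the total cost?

Each market is assigned to its cheapest site among the open ones.
{Norris, Dover}: P→Norris 8·19=152, Q→Dover 3·4=12, R→Norris 8·23=184, S→Dover 4·13=52, T→Norris 5·19=95, U→Norris 6·21=126, V→Norris 6·12=72, W→Dover 10·14=140. Service 833; fixed 417; total 1250.

Total cost: 1250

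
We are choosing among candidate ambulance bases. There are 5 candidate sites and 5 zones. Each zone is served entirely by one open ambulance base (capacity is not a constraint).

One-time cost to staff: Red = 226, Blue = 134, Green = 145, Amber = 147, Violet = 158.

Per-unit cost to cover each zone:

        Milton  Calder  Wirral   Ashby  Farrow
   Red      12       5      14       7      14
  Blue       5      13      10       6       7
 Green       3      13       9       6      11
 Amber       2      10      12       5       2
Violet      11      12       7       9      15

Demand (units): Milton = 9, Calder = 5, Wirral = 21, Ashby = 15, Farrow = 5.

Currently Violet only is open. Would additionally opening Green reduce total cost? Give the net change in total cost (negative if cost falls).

Current service cost with {Violet}: 516.
Adding Green: each zone re-picks its cheapest; new service cost 379, saving 137.
Extra fixed cost: 145. Net change = 145 − 137 = 8.
(Totals: 674 → 682.)

No — net change +8 (cost rises by 8).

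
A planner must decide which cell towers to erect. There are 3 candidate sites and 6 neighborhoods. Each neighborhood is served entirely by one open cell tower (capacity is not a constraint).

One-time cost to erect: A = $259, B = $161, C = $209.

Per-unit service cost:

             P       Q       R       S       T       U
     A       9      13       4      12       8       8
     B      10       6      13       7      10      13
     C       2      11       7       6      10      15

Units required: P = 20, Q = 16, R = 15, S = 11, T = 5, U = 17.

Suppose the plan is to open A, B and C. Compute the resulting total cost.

Each neighborhood is assigned to its cheapest site among the open ones.
{A, B, C}: P→C 2·20=40, Q→B 6·16=96, R→A 4·15=60, S→C 6·11=66, T→A 8·5=40, U→A 8·17=136. Service 438; fixed 629; total 1067.

Total cost: 1067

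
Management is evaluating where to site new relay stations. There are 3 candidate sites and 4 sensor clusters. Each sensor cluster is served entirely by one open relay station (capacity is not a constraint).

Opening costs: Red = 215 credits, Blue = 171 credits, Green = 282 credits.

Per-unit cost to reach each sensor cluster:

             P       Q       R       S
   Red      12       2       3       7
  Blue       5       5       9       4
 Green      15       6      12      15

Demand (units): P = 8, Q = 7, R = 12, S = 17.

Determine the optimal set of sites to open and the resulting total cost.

For any fixed open set, each sensor cluster goes to its cheapest open site; total = fixed + service.
{Blue}: P→Blue 5·8=40, Q→Blue 5·7=35, R→Blue 9·12=108, S→Blue 4·17=68. Service 251; fixed 171; total 422.
{Red}: service 265 + fixed 215 = 480
{Red, Blue}: P→Blue 5·8=40, Q→Red 2·7=14, R→Red 3·12=36, S→Blue 4·17=68. Service 158; fixed 386; total 544.
{Red, Blue, Green}: P→Blue 5·8=40, Q→Red 2·7=14, R→Red 3·12=36, S→Blue 4·17=68. Service 158; fixed 668; total 826.
No other subset beats 422.

Open Blue only; minimum total cost 422.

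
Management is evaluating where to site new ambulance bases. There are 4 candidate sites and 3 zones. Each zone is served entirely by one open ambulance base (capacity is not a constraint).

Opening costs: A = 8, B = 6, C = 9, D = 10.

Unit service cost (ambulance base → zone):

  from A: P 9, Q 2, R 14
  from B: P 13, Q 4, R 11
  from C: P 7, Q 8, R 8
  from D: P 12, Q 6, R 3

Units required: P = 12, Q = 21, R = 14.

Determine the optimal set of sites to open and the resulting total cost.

Open A, C and D; minimum total cost 195.

For any fixed open set, each zone goes to its cheapest open site; total = fixed + service.
{A, C, D}: P→C 7·12=84, Q→A 2·21=42, R→D 3·14=42. Service 168; fixed 27; total 195.
{A, B, C, D}: service 168 + fixed 33 = 201
{A, D}: service 192 + fixed 18 = 210
{B}: P→B 13·12=156, Q→B 4·21=84, R→B 11·14=154. Service 394; fixed 6; total 400.
No other subset beats 195.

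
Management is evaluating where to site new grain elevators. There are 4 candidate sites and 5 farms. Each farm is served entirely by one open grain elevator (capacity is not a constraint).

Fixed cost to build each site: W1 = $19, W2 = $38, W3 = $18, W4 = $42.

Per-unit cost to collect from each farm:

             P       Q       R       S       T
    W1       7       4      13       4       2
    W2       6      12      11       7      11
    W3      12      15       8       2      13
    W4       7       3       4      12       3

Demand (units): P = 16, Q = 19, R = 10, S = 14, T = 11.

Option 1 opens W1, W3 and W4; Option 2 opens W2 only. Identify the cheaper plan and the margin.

Option 1 is cheaper by 353.

Option 1: {W1, W3, W4}: P→W1 7·16=112, Q→W4 3·19=57, R→W4 4·10=40, S→W3 2·14=28, T→W1 2·11=22. Service 259; fixed 79; total 338.
Option 2: {W2}: P→W2 6·16=96, Q→W2 12·19=228, R→W2 11·10=110, S→W2 7·14=98, T→W2 11·11=121. Service 653; fixed 38; total 691.
Difference: |338 − 691| = 353.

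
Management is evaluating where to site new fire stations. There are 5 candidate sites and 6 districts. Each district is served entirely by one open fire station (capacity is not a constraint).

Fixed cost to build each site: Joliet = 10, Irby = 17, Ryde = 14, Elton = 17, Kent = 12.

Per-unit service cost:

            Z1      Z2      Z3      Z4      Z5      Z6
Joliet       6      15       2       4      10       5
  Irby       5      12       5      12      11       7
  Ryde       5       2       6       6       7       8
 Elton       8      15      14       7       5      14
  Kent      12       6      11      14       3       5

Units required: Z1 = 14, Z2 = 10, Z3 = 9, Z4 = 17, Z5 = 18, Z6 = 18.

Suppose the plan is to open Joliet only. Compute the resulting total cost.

Each district is assigned to its cheapest site among the open ones.
{Joliet}: Z1→Joliet 6·14=84, Z2→Joliet 15·10=150, Z3→Joliet 2·9=18, Z4→Joliet 4·17=68, Z5→Joliet 10·18=180, Z6→Joliet 5·18=90. Service 590; fixed 10; total 600.

Total cost: 600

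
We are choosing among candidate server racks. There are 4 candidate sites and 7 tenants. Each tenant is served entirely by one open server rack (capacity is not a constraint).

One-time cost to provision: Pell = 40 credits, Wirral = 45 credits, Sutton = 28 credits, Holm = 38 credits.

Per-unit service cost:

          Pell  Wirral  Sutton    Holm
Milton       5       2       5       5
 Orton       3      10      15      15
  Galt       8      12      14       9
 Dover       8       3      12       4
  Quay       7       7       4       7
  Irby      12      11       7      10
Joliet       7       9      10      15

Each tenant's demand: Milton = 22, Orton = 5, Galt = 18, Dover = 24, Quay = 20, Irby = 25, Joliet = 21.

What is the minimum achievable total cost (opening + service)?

For any fixed open set, each tenant goes to its cheapest open site; total = fixed + service.
{Pell, Wirral, Sutton}: Milton→Wirral 2·22=44, Orton→Pell 3·5=15, Galt→Pell 8·18=144, Dover→Wirral 3·24=72, Quay→Sutton 4·20=80, Irby→Sutton 7·25=175, Joliet→Pell 7·21=147. Service 677; fixed 113; total 790.
{Pell, Wirral, Sutton, Holm}: service 677 + fixed 151 = 828
{Pell, Sutton, Holm}: service 767 + fixed 106 = 873
{Sutton}: Milton→Sutton 5·22=110, Orton→Sutton 15·5=75, Galt→Sutton 14·18=252, Dover→Sutton 12·24=288, Quay→Sutton 4·20=80, Irby→Sutton 7·25=175, Joliet→Sutton 10·21=210. Service 1190; fixed 28; total 1218.
No other subset beats 790.

Minimum total cost: 790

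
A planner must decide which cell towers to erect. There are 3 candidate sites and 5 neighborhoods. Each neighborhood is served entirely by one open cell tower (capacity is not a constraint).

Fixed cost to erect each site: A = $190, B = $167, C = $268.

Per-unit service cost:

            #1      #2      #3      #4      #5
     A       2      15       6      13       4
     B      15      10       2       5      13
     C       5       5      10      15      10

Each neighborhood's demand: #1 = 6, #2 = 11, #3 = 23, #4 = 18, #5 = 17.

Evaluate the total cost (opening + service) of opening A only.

Each neighborhood is assigned to its cheapest site among the open ones.
{A}: #1→A 2·6=12, #2→A 15·11=165, #3→A 6·23=138, #4→A 13·18=234, #5→A 4·17=68. Service 617; fixed 190; total 807.

Total cost: 807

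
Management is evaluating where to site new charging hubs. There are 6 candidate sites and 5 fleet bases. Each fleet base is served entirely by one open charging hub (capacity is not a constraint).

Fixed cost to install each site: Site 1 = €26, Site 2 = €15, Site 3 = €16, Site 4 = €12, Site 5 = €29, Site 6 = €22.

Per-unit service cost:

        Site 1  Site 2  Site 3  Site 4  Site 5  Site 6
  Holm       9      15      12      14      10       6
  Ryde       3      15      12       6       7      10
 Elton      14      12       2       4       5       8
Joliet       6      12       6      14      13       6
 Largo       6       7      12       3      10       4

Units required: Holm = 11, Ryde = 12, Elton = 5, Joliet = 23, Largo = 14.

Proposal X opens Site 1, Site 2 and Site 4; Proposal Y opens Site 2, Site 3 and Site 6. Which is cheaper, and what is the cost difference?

Proposal X is cheaper by 55.

Proposal X: {Site 1, Site 2, Site 4}: Holm→Site 1 9·11=99, Ryde→Site 1 3·12=36, Elton→Site 4 4·5=20, Joliet→Site 1 6·23=138, Largo→Site 4 3·14=42. Service 335; fixed 53; total 388.
Proposal Y: {Site 2, Site 3, Site 6}: Holm→Site 6 6·11=66, Ryde→Site 6 10·12=120, Elton→Site 3 2·5=10, Joliet→Site 3 6·23=138, Largo→Site 6 4·14=56. Service 390; fixed 53; total 443.
Difference: |388 − 443| = 55.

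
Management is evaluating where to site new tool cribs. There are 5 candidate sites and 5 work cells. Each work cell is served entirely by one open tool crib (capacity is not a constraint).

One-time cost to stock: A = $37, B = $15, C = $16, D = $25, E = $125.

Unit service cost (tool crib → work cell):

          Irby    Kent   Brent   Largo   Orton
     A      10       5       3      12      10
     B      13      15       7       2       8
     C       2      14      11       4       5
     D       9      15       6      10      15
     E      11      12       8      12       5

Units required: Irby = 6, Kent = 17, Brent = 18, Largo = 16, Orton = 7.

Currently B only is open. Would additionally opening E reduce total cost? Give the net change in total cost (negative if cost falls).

Current service cost with {B}: 547.
Adding E: each work cell re-picks its cheapest; new service cost 463, saving 84.
Extra fixed cost: 125. Net change = 125 − 84 = 41.
(Totals: 562 → 603.)

No — net change +41 (cost rises by 41).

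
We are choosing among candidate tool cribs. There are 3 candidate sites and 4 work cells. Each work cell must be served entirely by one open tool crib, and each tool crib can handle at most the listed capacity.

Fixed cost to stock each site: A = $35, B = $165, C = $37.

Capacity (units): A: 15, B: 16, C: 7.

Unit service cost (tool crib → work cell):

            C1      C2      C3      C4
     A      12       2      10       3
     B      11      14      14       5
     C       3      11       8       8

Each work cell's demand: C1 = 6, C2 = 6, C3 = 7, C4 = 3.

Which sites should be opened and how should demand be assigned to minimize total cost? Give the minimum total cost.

Open {A, C}: C1→A 12·6=72, C2→A 2·6=12, C3→C 8·7=56, C4→A 3·3=9.
Loads: A carries 15/15, C carries 7/7. Service 149; fixed 72; total 221.
Next best feasible plan costs 352.

Minimum total cost: 221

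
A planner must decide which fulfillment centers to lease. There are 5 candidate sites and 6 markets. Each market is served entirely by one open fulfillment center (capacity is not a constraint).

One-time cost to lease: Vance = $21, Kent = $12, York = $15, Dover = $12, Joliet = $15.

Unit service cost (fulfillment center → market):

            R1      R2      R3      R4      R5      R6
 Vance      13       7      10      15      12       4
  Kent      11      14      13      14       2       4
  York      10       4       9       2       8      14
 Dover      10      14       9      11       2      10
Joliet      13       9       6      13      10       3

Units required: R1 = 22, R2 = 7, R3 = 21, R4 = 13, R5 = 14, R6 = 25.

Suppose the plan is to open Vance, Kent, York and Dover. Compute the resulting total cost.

Each market is assigned to its cheapest site among the open ones.
{Vance, Kent, York, Dover}: R1→York 10·22=220, R2→York 4·7=28, R3→York 9·21=189, R4→York 2·13=26, R5→Kent 2·14=28, R6→Vance 4·25=100. Service 591; fixed 60; total 651.

Total cost: 651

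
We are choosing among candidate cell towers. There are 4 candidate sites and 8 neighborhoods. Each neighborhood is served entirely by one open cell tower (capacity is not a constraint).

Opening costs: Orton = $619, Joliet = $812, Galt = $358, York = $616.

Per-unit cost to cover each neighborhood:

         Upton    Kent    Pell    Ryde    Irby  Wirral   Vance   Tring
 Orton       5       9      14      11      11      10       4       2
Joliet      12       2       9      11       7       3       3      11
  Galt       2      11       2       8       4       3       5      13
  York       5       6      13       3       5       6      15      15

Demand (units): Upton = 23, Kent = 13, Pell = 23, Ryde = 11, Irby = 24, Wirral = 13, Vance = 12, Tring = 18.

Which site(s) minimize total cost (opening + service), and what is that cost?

Open Galt only; minimum total cost 1110.

For any fixed open set, each neighborhood goes to its cheapest open site; total = fixed + service.
{Galt}: Upton→Galt 2·23=46, Kent→Galt 11·13=143, Pell→Galt 2·23=46, Ryde→Galt 8·11=88, Irby→Galt 4·24=96, Wirral→Galt 3·13=39, Vance→Galt 5·12=60, Tring→Galt 13·18=234. Service 752; fixed 358; total 1110.
{Orton, Galt}: service 516 + fixed 977 = 1493
{Galt, York}: Upton→Galt 2·23=46, Kent→York 6·13=78, Pell→Galt 2·23=46, Ryde→York 3·11=33, Irby→Galt 4·24=96, Wirral→Galt 3·13=39, Vance→Galt 5·12=60, Tring→Galt 13·18=234. Service 632; fixed 974; total 1606.
{Orton, Joliet, Galt, York}: service 358 + fixed 2405 = 2763
No other subset beats 1110.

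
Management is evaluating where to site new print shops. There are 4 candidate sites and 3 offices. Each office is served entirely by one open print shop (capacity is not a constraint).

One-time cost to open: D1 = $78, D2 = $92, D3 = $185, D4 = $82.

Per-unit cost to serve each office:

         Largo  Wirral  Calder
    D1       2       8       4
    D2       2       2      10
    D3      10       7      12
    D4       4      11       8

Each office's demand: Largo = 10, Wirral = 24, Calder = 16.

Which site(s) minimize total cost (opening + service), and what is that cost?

For any fixed open set, each office goes to its cheapest open site; total = fixed + service.
{D1, D2}: Largo→D1 2·10=20, Wirral→D2 2·24=48, Calder→D1 4·16=64. Service 132; fixed 170; total 302.
{D2}: service 228 + fixed 92 = 320
{D1}: Largo→D1 2·10=20, Wirral→D1 8·24=192, Calder→D1 4·16=64. Service 276; fixed 78; total 354.
{D1, D2, D3, D4}: service 132 + fixed 437 = 569
No other subset beats 302.

Open D1 and D2; minimum total cost 302.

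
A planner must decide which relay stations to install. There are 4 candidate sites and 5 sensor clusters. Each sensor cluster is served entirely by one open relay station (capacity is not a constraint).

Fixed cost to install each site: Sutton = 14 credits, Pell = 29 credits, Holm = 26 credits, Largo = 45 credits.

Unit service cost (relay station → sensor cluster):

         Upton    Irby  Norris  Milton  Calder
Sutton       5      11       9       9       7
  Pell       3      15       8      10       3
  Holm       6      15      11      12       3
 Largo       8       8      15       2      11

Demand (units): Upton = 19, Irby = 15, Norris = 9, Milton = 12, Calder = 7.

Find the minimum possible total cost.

Minimum total cost: 368

For any fixed open set, each sensor cluster goes to its cheapest open site; total = fixed + service.
{Pell, Largo}: Upton→Pell 3·19=57, Irby→Largo 8·15=120, Norris→Pell 8·9=72, Milton→Largo 2·12=24, Calder→Pell 3·7=21. Service 294; fixed 74; total 368.
{Sutton, Pell, Largo}: Upton→Pell 3·19=57, Irby→Largo 8·15=120, Norris→Pell 8·9=72, Milton→Largo 2·12=24, Calder→Pell 3·7=21. Service 294; fixed 88; total 382.
{Pell, Holm, Largo}: Upton→Pell 3·19=57, Irby→Largo 8·15=120, Norris→Pell 8·9=72, Milton→Largo 2·12=24, Calder→Pell 3·7=21. Service 294; fixed 100; total 394.
{Sutton, Pell, Holm, Largo}: service 294 + fixed 114 = 408
No other subset beats 368.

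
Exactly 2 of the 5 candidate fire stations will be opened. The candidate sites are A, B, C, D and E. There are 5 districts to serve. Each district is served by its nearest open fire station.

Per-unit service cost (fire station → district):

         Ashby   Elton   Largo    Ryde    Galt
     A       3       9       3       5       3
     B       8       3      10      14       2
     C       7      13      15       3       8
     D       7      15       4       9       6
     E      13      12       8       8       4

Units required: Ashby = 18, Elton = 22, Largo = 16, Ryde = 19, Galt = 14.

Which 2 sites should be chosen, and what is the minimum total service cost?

Choose A and B; total service cost 291.

With exactly 2 open, each district uses its cheapest among the chosen.
{A, B}: Ashby→A 3·18=54, Elton→B 3·22=66, Largo→A 3·16=48, Ryde→A 5·19=95, Galt→B 2·14=28. Service cost 291.
{A, C}: service cost 399
{A, D}: service cost 437
Among all 10 size-2 choices, {A, B} is lowest.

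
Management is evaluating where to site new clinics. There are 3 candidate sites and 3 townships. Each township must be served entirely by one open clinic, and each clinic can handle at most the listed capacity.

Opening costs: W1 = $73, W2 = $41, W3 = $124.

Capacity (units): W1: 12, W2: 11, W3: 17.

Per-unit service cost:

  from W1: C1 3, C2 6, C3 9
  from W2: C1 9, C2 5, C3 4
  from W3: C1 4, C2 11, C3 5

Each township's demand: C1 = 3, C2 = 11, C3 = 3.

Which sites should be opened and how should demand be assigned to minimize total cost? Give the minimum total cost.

Open {W1, W2}: C1→W1 3·3=9, C2→W2 5·11=55, C3→W1 9·3=27.
Loads: W1 carries 6/12, W2 carries 11/11. Service 91; fixed 114; total 205.
Next best feasible plan costs 219.

Minimum total cost: 205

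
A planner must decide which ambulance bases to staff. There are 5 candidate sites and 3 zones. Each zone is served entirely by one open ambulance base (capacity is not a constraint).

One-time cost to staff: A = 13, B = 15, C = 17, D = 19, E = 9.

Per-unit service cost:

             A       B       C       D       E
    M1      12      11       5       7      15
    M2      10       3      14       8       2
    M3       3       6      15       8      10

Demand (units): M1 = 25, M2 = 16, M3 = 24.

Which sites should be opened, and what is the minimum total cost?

For any fixed open set, each zone goes to its cheapest open site; total = fixed + service.
{A, C, E}: M1→C 5·25=125, M2→E 2·16=32, M3→A 3·24=72. Service 229; fixed 39; total 268.
{A, B, C, E}: service 229 + fixed 54 = 283
{A, C, D, E}: service 229 + fixed 58 = 287
{A, B, C, D, E}: M1→C 5·25=125, M2→E 2·16=32, M3→A 3·24=72. Service 229; fixed 73; total 302.
No other subset beats 268.

Open A, C and E; minimum total cost 268.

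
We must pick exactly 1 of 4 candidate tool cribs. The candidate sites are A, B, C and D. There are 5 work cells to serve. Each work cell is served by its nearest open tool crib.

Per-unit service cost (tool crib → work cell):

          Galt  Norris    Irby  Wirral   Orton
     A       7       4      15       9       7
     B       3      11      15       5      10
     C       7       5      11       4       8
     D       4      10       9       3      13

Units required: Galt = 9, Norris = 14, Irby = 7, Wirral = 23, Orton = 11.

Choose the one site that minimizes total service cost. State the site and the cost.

Choose C only; total service cost 390.

With exactly 1 open, each work cell uses its cheapest among the chosen.
{C}: Galt→C 7·9=63, Norris→C 5·14=70, Irby→C 11·7=77, Wirral→C 4·23=92, Orton→C 8·11=88. Service cost 390.
{D}: service cost 451
{A}: service cost 508
Among all 4 size-1 choices, {C} is lowest.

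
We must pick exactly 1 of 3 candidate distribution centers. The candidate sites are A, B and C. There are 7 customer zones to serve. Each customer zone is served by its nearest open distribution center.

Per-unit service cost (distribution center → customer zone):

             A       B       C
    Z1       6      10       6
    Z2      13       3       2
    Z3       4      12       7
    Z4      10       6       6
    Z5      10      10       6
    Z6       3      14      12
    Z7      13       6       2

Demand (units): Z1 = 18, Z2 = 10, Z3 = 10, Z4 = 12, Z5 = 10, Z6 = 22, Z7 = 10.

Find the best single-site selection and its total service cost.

With exactly 1 open, each customer zone uses its cheapest among the chosen.
{C}: Z1→C 6·18=108, Z2→C 2·10=20, Z3→C 7·10=70, Z4→C 6·12=72, Z5→C 6·10=60, Z6→C 12·22=264, Z7→C 2·10=20. Service cost 614.
{A}: service cost 694
{B}: service cost 870
Among all 3 size-1 choices, {C} is lowest.

Choose C only; total service cost 614.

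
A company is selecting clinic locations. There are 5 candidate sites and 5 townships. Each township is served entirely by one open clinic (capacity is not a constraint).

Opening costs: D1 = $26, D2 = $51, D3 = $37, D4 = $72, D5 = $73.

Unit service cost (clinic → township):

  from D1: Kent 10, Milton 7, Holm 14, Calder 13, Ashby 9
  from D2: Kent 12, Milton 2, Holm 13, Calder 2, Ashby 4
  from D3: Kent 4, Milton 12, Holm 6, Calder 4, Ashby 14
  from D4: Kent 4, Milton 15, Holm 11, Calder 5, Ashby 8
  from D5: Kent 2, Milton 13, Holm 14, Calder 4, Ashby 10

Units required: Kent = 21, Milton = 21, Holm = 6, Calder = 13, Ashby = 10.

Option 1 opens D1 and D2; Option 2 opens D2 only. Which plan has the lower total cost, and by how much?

Option 1: {D1, D2}: Kent→D1 10·21=210, Milton→D2 2·21=42, Holm→D2 13·6=78, Calder→D2 2·13=26, Ashby→D2 4·10=40. Service 396; fixed 77; total 473.
Option 2: {D2}: Kent→D2 12·21=252, Milton→D2 2·21=42, Holm→D2 13·6=78, Calder→D2 2·13=26, Ashby→D2 4·10=40. Service 438; fixed 51; total 489.
Difference: |473 − 489| = 16.

Option 1 is cheaper by 16.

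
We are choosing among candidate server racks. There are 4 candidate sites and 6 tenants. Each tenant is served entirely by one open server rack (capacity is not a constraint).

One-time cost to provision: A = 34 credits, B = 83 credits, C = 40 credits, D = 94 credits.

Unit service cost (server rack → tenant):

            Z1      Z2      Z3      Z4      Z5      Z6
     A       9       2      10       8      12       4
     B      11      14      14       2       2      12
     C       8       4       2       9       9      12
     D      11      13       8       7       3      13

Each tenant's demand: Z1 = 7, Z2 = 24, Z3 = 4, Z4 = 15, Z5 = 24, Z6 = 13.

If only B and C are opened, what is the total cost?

Each tenant is assigned to its cheapest site among the open ones.
{B, C}: Z1→C 8·7=56, Z2→C 4·24=96, Z3→C 2·4=8, Z4→B 2·15=30, Z5→B 2·24=48, Z6→B 12·13=156. Service 394; fixed 123; total 517.

Total cost: 517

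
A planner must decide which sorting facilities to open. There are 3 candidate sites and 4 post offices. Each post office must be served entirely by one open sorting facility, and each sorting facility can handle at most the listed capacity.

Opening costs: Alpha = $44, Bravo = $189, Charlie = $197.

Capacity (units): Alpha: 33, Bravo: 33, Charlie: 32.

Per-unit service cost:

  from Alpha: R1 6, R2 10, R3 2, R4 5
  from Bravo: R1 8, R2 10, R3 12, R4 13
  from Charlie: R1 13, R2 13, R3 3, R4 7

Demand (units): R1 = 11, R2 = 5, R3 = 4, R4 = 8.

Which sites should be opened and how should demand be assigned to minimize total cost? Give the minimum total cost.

Minimum total cost: 208

Open {Alpha}: R1→Alpha 6·11=66, R2→Alpha 10·5=50, R3→Alpha 2·4=8, R4→Alpha 5·8=40.
Loads: Alpha carries 28/33. Service 164; fixed 44; total 208.
Next best feasible plan costs 397.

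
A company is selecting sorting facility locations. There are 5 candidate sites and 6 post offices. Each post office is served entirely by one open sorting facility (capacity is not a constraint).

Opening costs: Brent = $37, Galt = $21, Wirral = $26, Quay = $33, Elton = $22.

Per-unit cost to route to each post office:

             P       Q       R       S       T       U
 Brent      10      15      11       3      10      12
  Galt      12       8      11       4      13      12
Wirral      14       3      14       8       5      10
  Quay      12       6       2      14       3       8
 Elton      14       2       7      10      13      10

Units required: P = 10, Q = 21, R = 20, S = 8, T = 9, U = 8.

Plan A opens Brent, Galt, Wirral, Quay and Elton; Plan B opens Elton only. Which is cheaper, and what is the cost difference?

Plan A is cheaper by 185.

Plan A: {Brent, Galt, Wirral, Quay, Elton}: P→Brent 10·10=100, Q→Elton 2·21=42, R→Quay 2·20=40, S→Brent 3·8=24, T→Quay 3·9=27, U→Quay 8·8=64. Service 297; fixed 139; total 436.
Plan B: {Elton}: P→Elton 14·10=140, Q→Elton 2·21=42, R→Elton 7·20=140, S→Elton 10·8=80, T→Elton 13·9=117, U→Elton 10·8=80. Service 599; fixed 22; total 621.
Difference: |436 − 621| = 185.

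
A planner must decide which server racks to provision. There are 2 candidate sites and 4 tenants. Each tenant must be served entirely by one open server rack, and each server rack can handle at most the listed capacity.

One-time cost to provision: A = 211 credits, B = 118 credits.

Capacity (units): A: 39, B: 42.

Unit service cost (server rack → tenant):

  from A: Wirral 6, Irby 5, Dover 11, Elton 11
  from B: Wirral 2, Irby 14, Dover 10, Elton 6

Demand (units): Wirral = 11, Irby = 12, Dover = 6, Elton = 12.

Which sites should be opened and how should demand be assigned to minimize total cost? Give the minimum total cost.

Open {B}: Wirral→B 2·11=22, Irby→B 14·12=168, Dover→B 10·6=60, Elton→B 6·12=72.
Loads: B carries 41/42. Service 322; fixed 118; total 440.
Next best feasible plan costs 543.

Minimum total cost: 440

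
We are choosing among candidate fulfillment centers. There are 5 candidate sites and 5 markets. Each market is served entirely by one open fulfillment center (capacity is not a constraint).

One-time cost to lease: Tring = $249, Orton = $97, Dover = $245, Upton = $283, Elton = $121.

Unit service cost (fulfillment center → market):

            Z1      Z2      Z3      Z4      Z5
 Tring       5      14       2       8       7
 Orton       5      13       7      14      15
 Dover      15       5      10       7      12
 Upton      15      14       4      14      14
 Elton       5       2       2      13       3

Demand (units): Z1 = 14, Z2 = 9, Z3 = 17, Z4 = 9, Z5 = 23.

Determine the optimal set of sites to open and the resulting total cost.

Open Elton only; minimum total cost 429.

For any fixed open set, each market goes to its cheapest open site; total = fixed + service.
{Elton}: Z1→Elton 5·14=70, Z2→Elton 2·9=18, Z3→Elton 2·17=34, Z4→Elton 13·9=117, Z5→Elton 3·23=69. Service 308; fixed 121; total 429.
{Orton, Elton}: service 308 + fixed 218 = 526
{Dover, Elton}: service 254 + fixed 366 = 620
{Tring, Orton, Dover, Upton, Elton}: Z1→Tring 5·14=70, Z2→Elton 2·9=18, Z3→Tring 2·17=34, Z4→Dover 7·9=63, Z5→Elton 3·23=69. Service 254; fixed 995; total 1249.
No other subset beats 429.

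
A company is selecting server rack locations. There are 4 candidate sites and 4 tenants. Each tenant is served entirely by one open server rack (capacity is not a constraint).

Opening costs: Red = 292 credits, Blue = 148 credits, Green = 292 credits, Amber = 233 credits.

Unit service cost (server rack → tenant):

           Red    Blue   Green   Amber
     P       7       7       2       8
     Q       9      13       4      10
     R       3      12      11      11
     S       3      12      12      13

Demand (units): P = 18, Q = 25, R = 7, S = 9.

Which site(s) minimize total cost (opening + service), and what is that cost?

For any fixed open set, each tenant goes to its cheapest open site; total = fixed + service.
{Green}: P→Green 2·18=36, Q→Green 4·25=100, R→Green 11·7=77, S→Green 12·9=108. Service 321; fixed 292; total 613.
{Red}: service 399 + fixed 292 = 691
{Blue, Green}: service 321 + fixed 440 = 761
{Red, Blue, Green, Amber}: service 184 + fixed 965 = 1149
(All 15 nonempty subsets were checked; Green only is lowest.)

Open Green only; minimum total cost 613.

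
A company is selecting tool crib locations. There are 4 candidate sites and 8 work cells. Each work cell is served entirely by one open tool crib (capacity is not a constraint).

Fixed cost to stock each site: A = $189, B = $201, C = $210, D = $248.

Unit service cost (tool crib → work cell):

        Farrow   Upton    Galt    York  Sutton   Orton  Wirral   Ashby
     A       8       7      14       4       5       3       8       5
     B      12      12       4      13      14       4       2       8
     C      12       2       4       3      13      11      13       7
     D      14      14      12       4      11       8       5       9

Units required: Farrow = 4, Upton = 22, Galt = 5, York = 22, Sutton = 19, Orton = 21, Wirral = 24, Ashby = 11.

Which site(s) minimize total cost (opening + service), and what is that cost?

Open A only; minimum total cost 938.

For any fixed open set, each work cell goes to its cheapest open site; total = fixed + service.
{A}: Farrow→A 8·4=32, Upton→A 7·22=154, Galt→A 14·5=70, York→A 4·22=88, Sutton→A 5·19=95, Orton→A 3·21=63, Wirral→A 8·24=192, Ashby→A 5·11=55. Service 749; fixed 189; total 938.
{A, B}: Farrow→A 8·4=32, Upton→A 7·22=154, Galt→B 4·5=20, York→A 4·22=88, Sutton→A 5·19=95, Orton→A 3·21=63, Wirral→B 2·24=48, Ashby→A 5·11=55. Service 555; fixed 390; total 945.
{A, C}: service 567 + fixed 399 = 966
{A, B, C, D}: service 423 + fixed 848 = 1271
(All 15 nonempty subsets were checked; A only is lowest.)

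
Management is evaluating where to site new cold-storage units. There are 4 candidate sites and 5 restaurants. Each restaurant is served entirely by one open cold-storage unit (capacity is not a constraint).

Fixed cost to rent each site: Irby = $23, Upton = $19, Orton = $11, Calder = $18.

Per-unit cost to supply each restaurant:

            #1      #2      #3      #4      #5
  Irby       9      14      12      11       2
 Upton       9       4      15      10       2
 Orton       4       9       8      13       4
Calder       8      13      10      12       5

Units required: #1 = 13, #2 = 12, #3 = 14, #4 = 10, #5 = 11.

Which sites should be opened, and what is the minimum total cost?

Open Upton and Orton; minimum total cost 364.

For any fixed open set, each restaurant goes to its cheapest open site; total = fixed + service.
{Upton, Orton}: #1→Orton 4·13=52, #2→Upton 4·12=48, #3→Orton 8·14=112, #4→Upton 10·10=100, #5→Upton 2·11=22. Service 334; fixed 30; total 364.
{Upton, Orton, Calder}: service 334 + fixed 48 = 382
{Irby, Upton, Orton}: service 334 + fixed 53 = 387
{Irby, Upton, Orton, Calder}: #1→Orton 4·13=52, #2→Upton 4·12=48, #3→Orton 8·14=112, #4→Upton 10·10=100, #5→Irby 2·11=22. Service 334; fixed 71; total 405.
No other subset beats 364.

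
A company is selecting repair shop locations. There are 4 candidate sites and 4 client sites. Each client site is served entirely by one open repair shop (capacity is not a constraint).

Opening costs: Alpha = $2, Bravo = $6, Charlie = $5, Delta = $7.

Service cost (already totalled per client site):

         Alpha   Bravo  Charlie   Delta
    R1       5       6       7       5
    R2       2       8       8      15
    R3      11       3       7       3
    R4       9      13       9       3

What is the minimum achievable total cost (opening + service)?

Minimum total cost: 22

For any fixed open set, each client site goes to its cheapest open site; total = fixed + service.
{Alpha, Delta}: R1→Alpha 5, R2→Alpha 2, R3→Delta 3, R4→Delta 3. Service 13; fixed 9; total 22.
{Alpha, Bravo}: R1→Alpha 5, R2→Alpha 2, R3→Bravo 3, R4→Alpha 9. Service 19; fixed 8; total 27.
{Alpha, Charlie, Delta}: R1→Alpha 5, R2→Alpha 2, R3→Delta 3, R4→Delta 3. Service 13; fixed 14; total 27.
{Alpha, Bravo, Charlie, Delta}: R1→Alpha 5, R2→Alpha 2, R3→Bravo 3, R4→Delta 3. Service 13; fixed 20; total 33.
No other subset beats 22.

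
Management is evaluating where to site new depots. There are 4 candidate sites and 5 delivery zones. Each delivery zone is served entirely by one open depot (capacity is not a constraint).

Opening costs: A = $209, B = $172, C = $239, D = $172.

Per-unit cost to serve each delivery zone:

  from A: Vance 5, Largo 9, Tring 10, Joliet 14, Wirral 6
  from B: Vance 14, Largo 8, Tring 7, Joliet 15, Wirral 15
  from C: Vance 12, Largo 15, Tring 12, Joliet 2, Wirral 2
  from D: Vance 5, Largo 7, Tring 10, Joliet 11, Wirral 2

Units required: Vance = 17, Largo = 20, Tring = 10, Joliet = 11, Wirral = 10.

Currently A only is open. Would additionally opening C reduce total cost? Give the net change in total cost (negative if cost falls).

No — net change +67 (cost rises by 67).

Current service cost with {A}: 579.
Adding C: each delivery zone re-picks its cheapest; new service cost 407, saving 172.
Extra fixed cost: 239. Net change = 239 − 172 = 67.
(Totals: 788 → 855.)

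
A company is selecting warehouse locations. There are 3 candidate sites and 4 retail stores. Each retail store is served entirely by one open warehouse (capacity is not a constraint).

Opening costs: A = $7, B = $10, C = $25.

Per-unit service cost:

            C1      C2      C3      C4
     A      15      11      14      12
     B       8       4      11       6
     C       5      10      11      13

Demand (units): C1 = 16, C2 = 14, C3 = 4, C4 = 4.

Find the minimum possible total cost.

For any fixed open set, each retail store goes to its cheapest open site; total = fixed + service.
{B, C}: C1→C 5·16=80, C2→B 4·14=56, C3→B 11·4=44, C4→B 6·4=24. Service 204; fixed 35; total 239.
{A, B, C}: service 204 + fixed 42 = 246
{B}: C1→B 8·16=128, C2→B 4·14=56, C3→B 11·4=44, C4→B 6·4=24. Service 252; fixed 10; total 262.
{A}: service 498 + fixed 7 = 505
(All 7 nonempty subsets were checked; B and C is lowest.)

Minimum total cost: 239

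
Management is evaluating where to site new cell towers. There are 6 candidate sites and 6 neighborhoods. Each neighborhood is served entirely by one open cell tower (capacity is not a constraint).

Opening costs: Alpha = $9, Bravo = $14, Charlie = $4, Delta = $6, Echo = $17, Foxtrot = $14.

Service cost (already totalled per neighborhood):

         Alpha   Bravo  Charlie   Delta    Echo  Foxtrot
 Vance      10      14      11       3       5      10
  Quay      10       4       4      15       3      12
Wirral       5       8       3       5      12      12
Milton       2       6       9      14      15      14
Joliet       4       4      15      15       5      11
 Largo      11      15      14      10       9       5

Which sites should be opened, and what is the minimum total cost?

For any fixed open set, each neighborhood goes to its cheapest open site; total = fixed + service.
{Alpha, Charlie, Delta}: Vance→Delta 3, Quay→Charlie 4, Wirral→Charlie 3, Milton→Alpha 2, Joliet→Alpha 4, Largo→Delta 10. Service 26; fixed 19; total 45.
{Alpha, Charlie}: Vance→Alpha 10, Quay→Charlie 4, Wirral→Charlie 3, Milton→Alpha 2, Joliet→Alpha 4, Largo→Alpha 11. Service 34; fixed 13; total 47.
{Alpha, Delta}: Vance→Delta 3, Quay→Alpha 10, Wirral→Alpha 5, Milton→Alpha 2, Joliet→Alpha 4, Largo→Delta 10. Service 34; fixed 15; total 49.
{Alpha, Bravo, Charlie, Delta, Echo, Foxtrot}: service 20 + fixed 64 = 84
No other subset beats 45.

Open Alpha, Charlie and Delta; minimum total cost 45.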